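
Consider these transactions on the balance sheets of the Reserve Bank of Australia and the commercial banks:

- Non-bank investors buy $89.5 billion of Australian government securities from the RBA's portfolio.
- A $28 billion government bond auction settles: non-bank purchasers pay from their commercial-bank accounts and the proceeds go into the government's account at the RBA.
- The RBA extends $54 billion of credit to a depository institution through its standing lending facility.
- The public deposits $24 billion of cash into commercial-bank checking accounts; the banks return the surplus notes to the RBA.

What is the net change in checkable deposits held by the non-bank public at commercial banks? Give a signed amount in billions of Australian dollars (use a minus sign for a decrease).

RBA balance sheet:
  Assets:      Securities −$89.5B, Loans to banks +$54B
  Liabilities: Bank reserves −$39.5B, Currency in circulation −$24B, Government deposits +$28B
Commercial banking system:
  Assets:      Reserves at CB −$39.5B
  Liabilities: Checkable deposits −$93.5B, Borrowings from CB +$54B
So the change in checkable deposits held by the non-bank public at commercial banks is -$93.5 billion.

-$93.5 billion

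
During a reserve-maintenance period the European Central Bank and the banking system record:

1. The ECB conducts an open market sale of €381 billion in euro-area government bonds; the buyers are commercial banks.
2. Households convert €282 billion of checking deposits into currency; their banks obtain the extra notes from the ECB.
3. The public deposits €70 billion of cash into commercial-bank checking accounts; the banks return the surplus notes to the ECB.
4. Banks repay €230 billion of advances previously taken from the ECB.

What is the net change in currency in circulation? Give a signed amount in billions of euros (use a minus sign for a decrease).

+€212 billion

OMO sale (to banks) €381 billion: no currency enters or leaves circulation → 0.
Currency withdrawal €282 billion: notes leave the central bank → +€282B.
Currency deposit €70 billion: notes return to the central bank → −€70B.
Discount-window repayment €230 billion: no currency enters or leaves circulation → 0.
Net: 0 + 282 − 70 + 0 = +€212 billion.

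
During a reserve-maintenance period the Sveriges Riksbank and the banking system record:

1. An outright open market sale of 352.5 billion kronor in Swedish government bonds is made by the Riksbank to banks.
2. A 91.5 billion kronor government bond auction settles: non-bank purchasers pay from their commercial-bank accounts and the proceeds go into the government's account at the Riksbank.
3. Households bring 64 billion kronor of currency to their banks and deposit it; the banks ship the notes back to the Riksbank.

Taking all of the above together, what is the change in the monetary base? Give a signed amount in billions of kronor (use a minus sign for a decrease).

Riksbank balance sheet:
  Assets:      Securities −352.5B
  Liabilities: Bank reserves −380B, Currency in circulation −64B, Government deposits +91.5B
Commercial banking system:
  Assets:      Reserves at CB −380B, Securities +352.5B
  Liabilities: Checkable deposits −27.5B
Monetary base = currency + reserves: −64B + (−380B) = -444 billion.

-444 billion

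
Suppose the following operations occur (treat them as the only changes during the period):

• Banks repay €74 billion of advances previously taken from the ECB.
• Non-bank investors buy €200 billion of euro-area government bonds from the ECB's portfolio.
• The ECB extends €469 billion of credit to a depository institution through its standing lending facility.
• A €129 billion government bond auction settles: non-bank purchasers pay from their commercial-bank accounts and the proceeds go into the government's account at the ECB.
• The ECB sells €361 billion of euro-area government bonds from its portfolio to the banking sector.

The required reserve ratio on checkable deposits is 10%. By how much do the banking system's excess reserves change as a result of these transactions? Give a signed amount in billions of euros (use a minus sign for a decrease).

Discount-window repayment €74 billion: reserves −€74B, deposits 0.
Asset sale (to non-banks) €200 billion: reserves −€200B, deposits −€200B.
Discount-window loan €469 billion: reserves +€469B, deposits 0.
Government account inflow €129 billion: reserves −€129B, deposits −€129B.
OMO sale (to banks) €361 billion: reserves −€361B, deposits 0.
Totals: Δreserves = −€295B, Δdeposits = −€329B.
Δrequired reserves = 10% × −€329B = −€32.9B.
Δexcess reserves = Δreserves − Δrequired = −€295B − (−€32.9B) = -€262.1 billion.

-€262.1 billion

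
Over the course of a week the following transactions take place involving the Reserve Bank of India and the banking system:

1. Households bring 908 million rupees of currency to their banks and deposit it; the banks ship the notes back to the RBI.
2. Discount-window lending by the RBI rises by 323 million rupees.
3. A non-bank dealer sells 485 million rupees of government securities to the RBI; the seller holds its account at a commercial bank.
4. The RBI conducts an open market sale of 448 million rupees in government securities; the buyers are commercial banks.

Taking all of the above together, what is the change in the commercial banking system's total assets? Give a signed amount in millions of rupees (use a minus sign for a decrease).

Currency deposit 908 million rupees: bank balance sheets expand → +908M.
Discount-window loan 323 million rupees: bank balance sheets expand → +323M.
Asset purchase (from non-banks) 485 million rupees: bank balance sheets expand → +485M.
OMO sale (to banks) 448 million rupees: just an asset swap on bank balance sheets → 0.
Net: 908 + 323 + 485 + 0 = +1716 million.

+1716 million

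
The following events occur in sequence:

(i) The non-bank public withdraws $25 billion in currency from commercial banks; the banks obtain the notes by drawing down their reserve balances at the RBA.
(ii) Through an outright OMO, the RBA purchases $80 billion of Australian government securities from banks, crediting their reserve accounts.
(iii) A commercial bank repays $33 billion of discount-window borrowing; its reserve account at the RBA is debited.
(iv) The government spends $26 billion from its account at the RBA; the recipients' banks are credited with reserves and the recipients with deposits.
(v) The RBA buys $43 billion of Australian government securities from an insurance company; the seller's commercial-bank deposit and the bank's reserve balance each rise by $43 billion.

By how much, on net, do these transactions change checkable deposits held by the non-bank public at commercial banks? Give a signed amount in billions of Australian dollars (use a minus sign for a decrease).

+$44 billion

Currency withdrawal $25 billion: non-bank counterparties' bank balances fall → −$25B.
OMO purchase (from banks) $80 billion: the counterparty is a bank, so public deposits are unchanged → 0.
Discount-window repayment $33 billion: the counterparty is a bank, so public deposits are unchanged → 0.
Government spending $26 billion: non-bank counterparties' bank balances rise → +$26B.
Asset purchase (from non-banks) $43 billion: non-bank counterparties' bank balances rise → +$43B.
Net: −25 + 0 + 0 + 26 + 43 = +$44 billion.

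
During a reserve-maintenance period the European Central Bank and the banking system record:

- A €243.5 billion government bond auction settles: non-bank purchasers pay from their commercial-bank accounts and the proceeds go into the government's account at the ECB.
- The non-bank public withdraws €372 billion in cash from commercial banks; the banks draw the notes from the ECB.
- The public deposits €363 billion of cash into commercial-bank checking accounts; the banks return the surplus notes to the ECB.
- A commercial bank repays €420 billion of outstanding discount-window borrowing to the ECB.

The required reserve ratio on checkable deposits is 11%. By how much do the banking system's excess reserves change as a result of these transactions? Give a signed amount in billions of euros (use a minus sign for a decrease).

-€644.725 billion

Government account inflow €243.5 billion: reserves −€243.5B, deposits −€243.5B.
Currency withdrawal €372 billion: reserves −€372B, deposits −€372B.
Currency deposit €363 billion: reserves +€363B, deposits +€363B.
Discount-window repayment €420 billion: reserves −€420B, deposits 0.
Totals: Δreserves = −€672.5B, Δdeposits = −€252.5B.
Δrequired reserves = 11% × −€252.5B = −€27.775B.
Δexcess reserves = Δreserves − Δrequired = −€672.5B − (−€27.775B) = -€644.725 billion.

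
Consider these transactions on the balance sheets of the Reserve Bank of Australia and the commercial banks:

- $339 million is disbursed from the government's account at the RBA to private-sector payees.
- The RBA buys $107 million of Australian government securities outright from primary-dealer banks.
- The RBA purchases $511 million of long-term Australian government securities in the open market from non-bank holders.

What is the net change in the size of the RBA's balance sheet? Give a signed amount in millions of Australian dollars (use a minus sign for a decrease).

+$618 million

RBA balance sheet:
  Assets:      Securities +$618M
  Liabilities: Bank reserves +$957M, Government deposits −$339M
Commercial banking system:
  Assets:      Reserves at CB +$957M, Securities −$107M
  Liabilities: Checkable deposits +$850M
Change in total RBA assets = +$618 million.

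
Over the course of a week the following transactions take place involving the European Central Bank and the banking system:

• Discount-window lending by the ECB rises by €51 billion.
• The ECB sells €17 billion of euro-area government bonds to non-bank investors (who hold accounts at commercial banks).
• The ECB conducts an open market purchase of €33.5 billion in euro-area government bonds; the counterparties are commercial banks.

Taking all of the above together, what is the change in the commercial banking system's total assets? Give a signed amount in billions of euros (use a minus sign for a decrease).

+€34 billion

Discount-window loan €51 billion: bank balance sheets expand → +€51B.
Asset sale (to non-banks) €17 billion: bank balance sheets shrink → −€17B.
OMO purchase (from banks) €33.5 billion: just an asset swap on bank balance sheets → 0.
Net: 51 − 17 + 0 = +€34 billion.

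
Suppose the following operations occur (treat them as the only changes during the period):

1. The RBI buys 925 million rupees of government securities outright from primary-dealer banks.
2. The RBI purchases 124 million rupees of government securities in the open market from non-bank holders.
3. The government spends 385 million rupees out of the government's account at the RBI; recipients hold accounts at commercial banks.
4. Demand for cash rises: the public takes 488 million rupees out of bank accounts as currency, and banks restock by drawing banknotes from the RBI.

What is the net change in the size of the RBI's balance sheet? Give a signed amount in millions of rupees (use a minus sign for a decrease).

+1049 million

OMO purchase (from banks) 925 million rupees: an RBI asset is acquired → +925M.
Asset purchase (from non-banks) 124 million rupees: an RBI asset is acquired → +124M.
Government spending 385 million rupees: only the composition of liabilities changes → 0.
Currency withdrawal 488 million rupees: only the composition of liabilities changes → 0.
Net: 925 + 124 + 0 + 0 = +1049 million.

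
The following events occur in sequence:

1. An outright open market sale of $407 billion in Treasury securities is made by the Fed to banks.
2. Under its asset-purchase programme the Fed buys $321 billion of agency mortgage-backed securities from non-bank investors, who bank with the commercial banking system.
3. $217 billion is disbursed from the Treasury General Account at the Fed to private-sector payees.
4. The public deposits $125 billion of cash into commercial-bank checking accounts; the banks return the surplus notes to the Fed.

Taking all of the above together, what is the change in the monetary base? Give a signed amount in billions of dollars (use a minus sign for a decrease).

Fed balance sheet:
  Assets:      Securities −$86B
  Liabilities: Bank reserves +$256B, Currency in circulation −$125B, Government deposits −$217B
Monetary base = currency + reserves: −$125B + (+$256B) = +$131 billion.

+$131 billion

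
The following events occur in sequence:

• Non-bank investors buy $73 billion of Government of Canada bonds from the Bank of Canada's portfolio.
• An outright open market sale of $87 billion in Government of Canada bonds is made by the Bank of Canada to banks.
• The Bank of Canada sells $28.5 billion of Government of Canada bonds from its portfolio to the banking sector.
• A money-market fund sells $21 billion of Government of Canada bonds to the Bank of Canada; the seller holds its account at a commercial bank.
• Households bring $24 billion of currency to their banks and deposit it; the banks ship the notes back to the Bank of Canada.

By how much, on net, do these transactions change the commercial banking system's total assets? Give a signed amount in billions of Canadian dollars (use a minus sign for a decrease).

Bank of Canada balance sheet:
  Assets:      Securities −$167.5B
  Liabilities: Bank reserves −$143.5B, Currency in circulation −$24B
Commercial banking system:
  Assets:      Reserves at CB −$143.5B, Securities +$115.5B
  Liabilities: Checkable deposits −$28B
Change in total bank assets = -$28 billion.

-$28 billion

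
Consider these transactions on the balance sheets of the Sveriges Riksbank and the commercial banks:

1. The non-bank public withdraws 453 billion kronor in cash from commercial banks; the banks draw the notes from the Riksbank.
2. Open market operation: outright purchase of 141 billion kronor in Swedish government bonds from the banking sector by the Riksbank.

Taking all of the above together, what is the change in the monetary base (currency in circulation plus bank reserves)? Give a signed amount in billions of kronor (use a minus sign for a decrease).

+141 billion

Riksbank balance sheet:
  Assets:      Securities +141B
  Liabilities: Bank reserves −312B, Currency in circulation +453B
Monetary base = currency + reserves: +453B + (−312B) = +141 billion.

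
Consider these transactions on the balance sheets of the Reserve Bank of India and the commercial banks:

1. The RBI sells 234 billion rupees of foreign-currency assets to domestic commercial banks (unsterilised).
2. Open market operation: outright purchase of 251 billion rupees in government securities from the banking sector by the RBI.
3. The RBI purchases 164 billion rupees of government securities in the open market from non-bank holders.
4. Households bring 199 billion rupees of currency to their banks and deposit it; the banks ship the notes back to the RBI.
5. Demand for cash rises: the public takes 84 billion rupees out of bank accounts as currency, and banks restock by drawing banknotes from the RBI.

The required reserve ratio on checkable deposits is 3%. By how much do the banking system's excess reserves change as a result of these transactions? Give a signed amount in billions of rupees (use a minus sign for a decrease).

FX sale 234 billion rupees: reserves −234B, deposits 0.
OMO purchase (from banks) 251 billion rupees: reserves +251B, deposits 0.
Asset purchase (from non-banks) 164 billion rupees: reserves +164B, deposits +164B.
Currency deposit 199 billion rupees: reserves +199B, deposits +199B.
Currency withdrawal 84 billion rupees: reserves −84B, deposits −84B.
Totals: Δreserves = +296B, Δdeposits = +279B.
Δrequired reserves = 3% × +279B = +8.37B.
Δexcess reserves = Δreserves − Δrequired = +296B − (+8.37B) = +287.63 billion.

+287.63 billion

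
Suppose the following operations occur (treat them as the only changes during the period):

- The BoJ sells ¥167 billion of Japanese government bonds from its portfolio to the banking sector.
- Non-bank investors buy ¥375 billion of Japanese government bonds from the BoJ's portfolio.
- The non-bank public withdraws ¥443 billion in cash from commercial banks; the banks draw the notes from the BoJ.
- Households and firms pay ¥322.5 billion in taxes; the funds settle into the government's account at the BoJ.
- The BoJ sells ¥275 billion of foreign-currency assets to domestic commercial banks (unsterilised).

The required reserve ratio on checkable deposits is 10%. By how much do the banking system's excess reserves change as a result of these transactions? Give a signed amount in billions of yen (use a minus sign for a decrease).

-¥1468.45 billion

OMO sale (to banks) ¥167 billion: reserves −¥167B, deposits 0.
Asset sale (to non-banks) ¥375 billion: reserves −¥375B, deposits −¥375B.
Currency withdrawal ¥443 billion: reserves −¥443B, deposits −¥443B.
Government account inflow ¥322.5 billion: reserves −¥322.5B, deposits −¥322.5B.
FX sale ¥275 billion: reserves −¥275B, deposits 0.
Totals: Δreserves = −¥1582.5B, Δdeposits = −¥1140.5B.
Δrequired reserves = 10% × −¥1140.5B = −¥114.05B.
Δexcess reserves = Δreserves − Δrequired = −¥1582.5B − (−¥114.05B) = -¥1468.45 billion.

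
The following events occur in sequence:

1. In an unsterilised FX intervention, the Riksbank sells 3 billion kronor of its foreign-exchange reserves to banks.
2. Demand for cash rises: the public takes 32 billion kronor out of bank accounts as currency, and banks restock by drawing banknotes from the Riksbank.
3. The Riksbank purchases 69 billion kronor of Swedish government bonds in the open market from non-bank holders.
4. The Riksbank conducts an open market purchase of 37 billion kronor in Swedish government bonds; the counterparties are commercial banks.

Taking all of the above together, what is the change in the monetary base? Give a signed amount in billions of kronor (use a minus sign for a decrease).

+103 billion

Riksbank balance sheet:
  Assets:      Securities +106B, Foreign assets −3B
  Liabilities: Bank reserves +71B, Currency in circulation +32B
Commercial banking system:
  Assets:      Reserves at CB +71B, Securities −37B, Foreign assets +3B
  Liabilities: Checkable deposits +37B
Monetary base = currency + reserves: +32B + (+71B) = +103 billion.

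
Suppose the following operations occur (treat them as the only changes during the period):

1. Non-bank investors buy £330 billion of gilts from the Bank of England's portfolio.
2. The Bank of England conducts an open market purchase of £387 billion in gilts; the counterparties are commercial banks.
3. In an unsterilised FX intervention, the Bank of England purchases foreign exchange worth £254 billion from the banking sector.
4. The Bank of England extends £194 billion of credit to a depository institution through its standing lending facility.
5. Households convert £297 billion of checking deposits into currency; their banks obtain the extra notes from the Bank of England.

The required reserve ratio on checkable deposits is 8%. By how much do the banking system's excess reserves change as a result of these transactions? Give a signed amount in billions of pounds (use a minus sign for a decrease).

+£258.16 billion

Asset sale (to non-banks) £330 billion: reserves −£330B, deposits −£330B.
OMO purchase (from banks) £387 billion: reserves +£387B, deposits 0.
FX purchase £254 billion: reserves +£254B, deposits 0.
Discount-window loan £194 billion: reserves +£194B, deposits 0.
Currency withdrawal £297 billion: reserves −£297B, deposits −£297B.
Totals: Δreserves = +£208B, Δdeposits = −£627B.
Δrequired reserves = 8% × −£627B = −£50.16B.
Δexcess reserves = Δreserves − Δrequired = +£208B − (−£50.16B) = +£258.16 billion.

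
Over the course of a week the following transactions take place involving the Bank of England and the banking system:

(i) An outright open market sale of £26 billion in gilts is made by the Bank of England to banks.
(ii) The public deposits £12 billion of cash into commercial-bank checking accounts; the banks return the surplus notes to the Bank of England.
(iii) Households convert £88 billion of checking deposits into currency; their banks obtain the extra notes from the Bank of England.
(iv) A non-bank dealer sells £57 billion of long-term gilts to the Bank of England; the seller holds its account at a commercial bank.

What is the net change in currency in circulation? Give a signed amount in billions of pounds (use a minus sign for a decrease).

OMO sale (to banks) £26 billion: no currency enters or leaves circulation → 0.
Currency deposit £12 billion: notes return to the central bank → −£12B.
Currency withdrawal £88 billion: notes leave the central bank → +£88B.
Asset purchase (from non-banks) £57 billion: no currency enters or leaves circulation → 0.
Net: 0 − 12 + 88 + 0 = +£76 billion.

+£76 billion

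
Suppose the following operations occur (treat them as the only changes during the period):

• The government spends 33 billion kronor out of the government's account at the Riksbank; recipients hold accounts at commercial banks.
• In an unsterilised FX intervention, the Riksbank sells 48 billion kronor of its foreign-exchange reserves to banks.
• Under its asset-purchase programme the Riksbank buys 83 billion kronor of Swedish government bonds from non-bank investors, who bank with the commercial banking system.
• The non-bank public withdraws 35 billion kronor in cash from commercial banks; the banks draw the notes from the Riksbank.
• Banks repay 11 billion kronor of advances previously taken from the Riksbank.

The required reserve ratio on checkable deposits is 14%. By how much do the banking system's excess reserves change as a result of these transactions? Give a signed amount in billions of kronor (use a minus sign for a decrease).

+10.66 billion

Government spending 33 billion kronor: reserves +33B, deposits +33B.
FX sale 48 billion kronor: reserves −48B, deposits 0.
Asset purchase (from non-banks) 83 billion kronor: reserves +83B, deposits +83B.
Currency withdrawal 35 billion kronor: reserves −35B, deposits −35B.
Discount-window repayment 11 billion kronor: reserves −11B, deposits 0.
Totals: Δreserves = +22B, Δdeposits = +81B.
Δrequired reserves = 14% × +81B = +11.34B.
Δexcess reserves = Δreserves − Δrequired = +22B − (+11.34B) = +10.66 billion.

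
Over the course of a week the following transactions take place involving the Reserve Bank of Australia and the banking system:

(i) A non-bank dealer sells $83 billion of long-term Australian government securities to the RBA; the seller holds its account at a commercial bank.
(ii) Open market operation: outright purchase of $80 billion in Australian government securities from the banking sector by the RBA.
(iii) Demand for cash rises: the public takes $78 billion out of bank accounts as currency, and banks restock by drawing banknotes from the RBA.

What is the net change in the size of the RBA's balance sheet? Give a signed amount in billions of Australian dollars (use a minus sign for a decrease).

+$163 billion

RBA balance sheet:
  Assets:      Securities +$163B
  Liabilities: Bank reserves +$85B, Currency in circulation +$78B
Change in total RBA assets = +$163 billion.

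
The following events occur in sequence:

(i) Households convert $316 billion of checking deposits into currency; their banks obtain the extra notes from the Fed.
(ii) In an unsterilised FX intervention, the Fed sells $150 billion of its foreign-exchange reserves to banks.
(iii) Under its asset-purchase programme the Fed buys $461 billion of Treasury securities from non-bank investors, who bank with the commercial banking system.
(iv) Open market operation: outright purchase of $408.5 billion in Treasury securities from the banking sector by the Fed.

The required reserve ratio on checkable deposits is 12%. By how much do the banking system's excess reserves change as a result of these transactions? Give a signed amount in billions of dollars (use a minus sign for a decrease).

Currency withdrawal $316 billion: reserves −$316B, deposits −$316B.
FX sale $150 billion: reserves −$150B, deposits 0.
Asset purchase (from non-banks) $461 billion: reserves +$461B, deposits +$461B.
OMO purchase (from banks) $408.5 billion: reserves +$408.5B, deposits 0.
Totals: Δreserves = +$403.5B, Δdeposits = +$145B.
Δrequired reserves = 12% × +$145B = +$17.4B.
Δexcess reserves = Δreserves − Δrequired = +$403.5B − (+$17.4B) = +$386.1 billion.

+$386.1 billion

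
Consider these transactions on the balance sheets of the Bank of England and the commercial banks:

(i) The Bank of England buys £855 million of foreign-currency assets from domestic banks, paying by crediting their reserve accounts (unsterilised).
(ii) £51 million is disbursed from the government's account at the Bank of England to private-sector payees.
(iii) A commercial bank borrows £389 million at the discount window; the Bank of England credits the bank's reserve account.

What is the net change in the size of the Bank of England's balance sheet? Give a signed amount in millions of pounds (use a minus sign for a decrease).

+£1244 million

FX purchase £855 million: a Bank of England asset is acquired → +£855M.
Government spending £51 million: only the composition of liabilities changes → 0.
Discount-window loan £389 million: a Bank of England asset is acquired → +£389M.
Net: 855 + 0 + 389 = +£1244 million.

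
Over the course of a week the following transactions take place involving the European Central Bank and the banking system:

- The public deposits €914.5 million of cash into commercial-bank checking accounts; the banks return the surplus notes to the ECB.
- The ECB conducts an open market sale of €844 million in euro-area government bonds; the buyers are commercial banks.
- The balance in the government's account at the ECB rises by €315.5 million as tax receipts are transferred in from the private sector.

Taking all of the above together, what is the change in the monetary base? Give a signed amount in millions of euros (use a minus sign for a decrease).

-€1159.5 million

ECB balance sheet:
  Assets:      Securities −€844M
  Liabilities: Bank reserves −€245M, Currency in circulation −€914.5M, Government deposits +€315.5M
Commercial banking system:
  Assets:      Reserves at CB −€245M, Securities +€844M
  Liabilities: Checkable deposits +€599M
Monetary base = currency + reserves: −€914.5M + (−€245M) = -€1159.5 million.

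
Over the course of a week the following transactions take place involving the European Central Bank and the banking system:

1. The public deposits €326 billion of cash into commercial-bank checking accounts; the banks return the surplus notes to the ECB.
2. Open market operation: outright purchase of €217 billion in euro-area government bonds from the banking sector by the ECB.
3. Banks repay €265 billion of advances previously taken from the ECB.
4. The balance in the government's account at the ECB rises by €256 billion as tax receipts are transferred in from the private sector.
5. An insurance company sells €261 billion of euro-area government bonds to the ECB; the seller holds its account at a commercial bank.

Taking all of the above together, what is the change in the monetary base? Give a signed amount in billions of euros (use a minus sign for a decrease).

-€43 billion

Currency deposit €326 billion: just a shift between currency and reserves — both are base money → 0.
OMO purchase (from banks) €217 billion: ECB balance sheet expands → +€217B.
Discount-window repayment €265 billion: ECB balance sheet contracts → −€265B.
Government account inflow €256 billion: reserves shift to a non-base liability → −€256B.
Asset purchase (from non-banks) €261 billion: ECB balance sheet expands → +€261B.
Net: 0 + 217 − 265 − 256 + 261 = -€43 billion.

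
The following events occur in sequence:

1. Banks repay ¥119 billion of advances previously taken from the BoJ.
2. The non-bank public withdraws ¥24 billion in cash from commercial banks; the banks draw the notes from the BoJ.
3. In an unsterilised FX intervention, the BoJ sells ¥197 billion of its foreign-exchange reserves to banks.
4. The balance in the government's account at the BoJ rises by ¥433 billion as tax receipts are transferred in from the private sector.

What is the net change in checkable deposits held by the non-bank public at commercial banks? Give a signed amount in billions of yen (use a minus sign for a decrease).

BoJ balance sheet:
  Assets:      Loans to banks −¥119B, Foreign assets −¥197B
  Liabilities: Bank reserves −¥773B, Currency in circulation +¥24B, Government deposits +¥433B
Commercial banking system:
  Assets:      Reserves at CB −¥773B, Foreign assets +¥197B
  Liabilities: Checkable deposits −¥457B, Borrowings from CB −¥119B
So the change in checkable deposits held by the non-bank public at commercial banks is -¥457 billion.

-¥457 billion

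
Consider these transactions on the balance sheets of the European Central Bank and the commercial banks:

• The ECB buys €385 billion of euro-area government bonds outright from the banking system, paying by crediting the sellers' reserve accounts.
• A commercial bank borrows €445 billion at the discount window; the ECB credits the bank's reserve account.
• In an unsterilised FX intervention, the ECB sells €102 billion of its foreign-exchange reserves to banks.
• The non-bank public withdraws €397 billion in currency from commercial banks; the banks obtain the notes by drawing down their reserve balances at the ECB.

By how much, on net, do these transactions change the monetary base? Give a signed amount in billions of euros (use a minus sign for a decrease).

+€728 billion

ECB balance sheet:
  Assets:      Securities +€385B, Loans to banks +€445B, Foreign assets −€102B
  Liabilities: Bank reserves +€331B, Currency in circulation +€397B
Monetary base = currency + reserves: +€397B + (+€331B) = +€728 billion.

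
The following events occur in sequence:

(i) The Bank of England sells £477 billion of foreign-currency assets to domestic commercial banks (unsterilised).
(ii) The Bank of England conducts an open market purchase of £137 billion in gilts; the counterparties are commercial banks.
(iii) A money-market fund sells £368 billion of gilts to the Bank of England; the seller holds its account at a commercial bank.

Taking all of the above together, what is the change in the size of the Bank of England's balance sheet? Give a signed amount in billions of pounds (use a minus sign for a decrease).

+£28 billion

FX sale £477 billion: a Bank of England asset is shed → −£477B.
OMO purchase (from banks) £137 billion: a Bank of England asset is acquired → +£137B.
Asset purchase (from non-banks) £368 billion: a Bank of England asset is acquired → +£368B.
Net: −477 + 137 + 368 = +£28 billion.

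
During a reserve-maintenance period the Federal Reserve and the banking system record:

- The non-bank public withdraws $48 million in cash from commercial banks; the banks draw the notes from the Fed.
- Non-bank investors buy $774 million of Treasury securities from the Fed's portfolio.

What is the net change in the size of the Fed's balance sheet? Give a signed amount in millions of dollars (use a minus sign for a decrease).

-$774 million

Currency withdrawal $48 million: only the composition of liabilities changes → 0.
Asset sale (to non-banks) $774 million: a Fed asset is shed → −$774M.
Net: 0 − 774 = -$774 million.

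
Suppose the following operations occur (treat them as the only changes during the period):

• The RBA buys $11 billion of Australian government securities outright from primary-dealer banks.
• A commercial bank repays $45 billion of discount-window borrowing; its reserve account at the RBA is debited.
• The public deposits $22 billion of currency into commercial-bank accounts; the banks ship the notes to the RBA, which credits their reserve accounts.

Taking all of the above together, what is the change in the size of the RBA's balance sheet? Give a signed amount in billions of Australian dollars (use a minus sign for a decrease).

-$34 billion

OMO purchase (from banks) $11 billion: an RBA asset is acquired → +$11B.
Discount-window repayment $45 billion: an RBA asset is shed → −$45B.
Currency deposit $22 billion: only the composition of liabilities changes → 0.
Net: 11 − 45 + 0 = -$34 billion.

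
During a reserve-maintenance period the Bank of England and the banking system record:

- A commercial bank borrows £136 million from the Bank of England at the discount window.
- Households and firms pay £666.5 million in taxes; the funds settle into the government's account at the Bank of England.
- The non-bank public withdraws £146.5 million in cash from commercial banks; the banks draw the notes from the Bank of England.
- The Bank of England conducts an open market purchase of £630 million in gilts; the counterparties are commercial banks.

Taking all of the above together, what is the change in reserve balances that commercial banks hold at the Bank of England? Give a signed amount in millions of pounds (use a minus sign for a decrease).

-£47 million

Bank of England balance sheet:
  Assets:      Securities +£630M, Loans to banks +£136M
  Liabilities: Bank reserves −£47M, Currency in circulation +£146.5M, Government deposits +£666.5M
Commercial banking system:
  Assets:      Reserves at CB −£47M, Securities −£630M
  Liabilities: Checkable deposits −£813M, Borrowings from CB +£136M
So the change in reserve balances that commercial banks hold at the Bank of England is -£47 million.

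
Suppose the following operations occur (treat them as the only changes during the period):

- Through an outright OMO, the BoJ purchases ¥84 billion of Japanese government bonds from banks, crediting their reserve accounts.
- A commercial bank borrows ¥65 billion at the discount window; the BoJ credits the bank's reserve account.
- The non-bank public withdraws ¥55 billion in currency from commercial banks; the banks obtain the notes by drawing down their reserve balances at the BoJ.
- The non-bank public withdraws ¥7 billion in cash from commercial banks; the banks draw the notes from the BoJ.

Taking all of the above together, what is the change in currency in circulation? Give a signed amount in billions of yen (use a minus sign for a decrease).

BoJ balance sheet:
  Assets:      Securities +¥84B, Loans to banks +¥65B
  Liabilities: Bank reserves +¥87B, Currency in circulation +¥62B
Commercial banking system:
  Assets:      Reserves at CB +¥87B, Securities −¥84B
  Liabilities: Checkable deposits −¥62B, Borrowings from CB +¥65B
So the change in currency in circulation is +¥62 billion.

+¥62 billion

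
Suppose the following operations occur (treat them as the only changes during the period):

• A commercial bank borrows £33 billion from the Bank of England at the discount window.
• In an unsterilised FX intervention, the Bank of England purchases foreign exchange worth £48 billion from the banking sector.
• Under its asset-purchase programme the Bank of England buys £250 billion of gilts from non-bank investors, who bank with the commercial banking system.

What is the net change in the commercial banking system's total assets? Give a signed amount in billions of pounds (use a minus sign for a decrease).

+£283 billion

Discount-window loan £33 billion: bank balance sheets expand → +£33B.
FX purchase £48 billion: just an asset swap on bank balance sheets → 0.
Asset purchase (from non-banks) £250 billion: bank balance sheets expand → +£250B.
Net: 33 + 0 + 250 = +£283 billion.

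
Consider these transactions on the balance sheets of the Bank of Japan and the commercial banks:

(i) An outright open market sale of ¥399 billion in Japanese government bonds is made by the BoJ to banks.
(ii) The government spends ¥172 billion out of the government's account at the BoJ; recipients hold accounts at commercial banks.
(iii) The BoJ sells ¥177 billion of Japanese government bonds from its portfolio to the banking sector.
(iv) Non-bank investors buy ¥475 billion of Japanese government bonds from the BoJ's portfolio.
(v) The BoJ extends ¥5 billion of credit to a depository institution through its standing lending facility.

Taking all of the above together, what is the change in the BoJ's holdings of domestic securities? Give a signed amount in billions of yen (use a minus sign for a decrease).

-¥1051 billion

OMO sale (to banks) ¥399 billion: securities removed from the BoJ's portfolio → −¥399B.
Government spending ¥172 billion: the BoJ's securities portfolio is untouched → 0.
OMO sale (to banks) ¥177 billion: securities removed from the BoJ's portfolio → −¥177B.
Asset sale (to non-banks) ¥475 billion: securities removed from the BoJ's portfolio → −¥475B.
Discount-window loan ¥5 billion: the BoJ's securities portfolio is untouched → 0.
Net: −399 + 0 − 177 − 475 + 0 = -¥1051 billion.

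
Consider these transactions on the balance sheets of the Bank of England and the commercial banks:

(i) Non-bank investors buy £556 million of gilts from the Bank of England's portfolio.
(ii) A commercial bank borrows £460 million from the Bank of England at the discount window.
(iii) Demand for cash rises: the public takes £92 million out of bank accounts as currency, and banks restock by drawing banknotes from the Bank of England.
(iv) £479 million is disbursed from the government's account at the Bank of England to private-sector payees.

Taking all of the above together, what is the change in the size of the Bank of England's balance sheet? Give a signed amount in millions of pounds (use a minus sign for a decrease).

-£96 million

Asset sale (to non-banks) £556 million: a Bank of England asset is shed → −£556M.
Discount-window loan £460 million: a Bank of England asset is acquired → +£460M.
Currency withdrawal £92 million: only the composition of liabilities changes → 0.
Government spending £479 million: only the composition of liabilities changes → 0.
Net: −556 + 460 + 0 + 0 = -£96 million.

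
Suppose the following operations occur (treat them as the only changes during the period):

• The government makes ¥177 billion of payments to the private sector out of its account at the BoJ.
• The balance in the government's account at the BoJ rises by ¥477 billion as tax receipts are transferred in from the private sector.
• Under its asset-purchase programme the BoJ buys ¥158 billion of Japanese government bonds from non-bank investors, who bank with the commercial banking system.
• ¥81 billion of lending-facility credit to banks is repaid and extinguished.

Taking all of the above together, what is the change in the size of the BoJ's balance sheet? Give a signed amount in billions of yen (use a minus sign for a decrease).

BoJ balance sheet:
  Assets:      Securities +¥158B, Loans to banks −¥81B
  Liabilities: Bank reserves −¥223B, Government deposits +¥300B
Change in total BoJ assets = +¥77 billion.

+¥77 billion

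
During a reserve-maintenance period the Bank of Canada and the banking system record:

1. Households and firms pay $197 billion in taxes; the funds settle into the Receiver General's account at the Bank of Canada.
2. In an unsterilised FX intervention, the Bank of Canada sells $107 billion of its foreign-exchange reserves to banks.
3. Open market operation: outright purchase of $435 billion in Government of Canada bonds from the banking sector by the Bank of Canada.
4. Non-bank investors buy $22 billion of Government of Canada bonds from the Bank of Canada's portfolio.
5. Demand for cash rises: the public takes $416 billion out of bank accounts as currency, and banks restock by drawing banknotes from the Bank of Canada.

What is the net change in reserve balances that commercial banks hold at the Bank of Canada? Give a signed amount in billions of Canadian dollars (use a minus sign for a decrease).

Bank of Canada balance sheet:
  Assets:      Securities +$413B, Foreign assets −$107B
  Liabilities: Bank reserves −$307B, Currency in circulation +$416B, Government deposits +$197B
So the change in reserve balances that commercial banks hold at the Bank of Canada is -$307 billion.

-$307 billion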